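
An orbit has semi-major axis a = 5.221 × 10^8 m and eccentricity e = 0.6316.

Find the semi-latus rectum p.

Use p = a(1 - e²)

p = a (1 − e²).
p = 5.221e+08 · (1 − (0.6316)²) = 5.221e+08 · 0.601081 ≈ 3.138e+08 m = 3.138 × 10^8 m.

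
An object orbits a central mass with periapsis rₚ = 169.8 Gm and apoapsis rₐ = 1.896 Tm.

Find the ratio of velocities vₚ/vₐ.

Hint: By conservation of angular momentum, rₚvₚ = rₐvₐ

Convert to SI: rₚ = 169.8 Gm = 1.698e+11 m; rₐ = 1.896 Tm = 1.896e+12 m.
Conservation of angular momentum gives rₚvₚ = rₐvₐ, so vₚ/vₐ = rₐ/rₚ.
vₚ/vₐ = 1.896e+12 / 1.698e+11 ≈ 11.17.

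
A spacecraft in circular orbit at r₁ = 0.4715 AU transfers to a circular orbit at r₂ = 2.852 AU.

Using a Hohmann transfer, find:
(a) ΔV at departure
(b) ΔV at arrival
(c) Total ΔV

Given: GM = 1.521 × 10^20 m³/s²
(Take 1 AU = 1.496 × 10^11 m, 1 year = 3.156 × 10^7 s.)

Convert to SI: r₁ = 0.4715 AU = 7.05364e+10 m; r₂ = 2.852 AU = 4.26659e+11 m.
Transfer semi-major axis: a_t = (r₁ + r₂)/2 = (7.05364e+10 + 4.26659e+11)/2 = 2.48598e+11 m.
Circular speeds: v₁ = √(GM/r₁) = 46436.3 m/s, v₂ = √(GM/r₂) = 18881 m/s.
Transfer speeds (vis-viva v² = GM(2/r − 1/a_t)): v₁ᵗ = 60834.5 m/s, v₂ᵗ = 10057.3 m/s.
(a) ΔV₁ = |v₁ᵗ − v₁| ≈ 1.44e+04 m/s = 3.037 AU/year.
(b) ΔV₂ = |v₂ − v₂ᵗ| ≈ 8824 m/s = 1.861 AU/year.
(c) ΔV_total = ΔV₁ + ΔV₂ ≈ 2.322e+04 m/s = 4.899 AU/year.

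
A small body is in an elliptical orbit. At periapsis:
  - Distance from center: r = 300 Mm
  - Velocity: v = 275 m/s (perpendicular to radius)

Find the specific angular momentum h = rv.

Convert to SI: r = 300 Mm = 3e+08 m.
With v perpendicular to r, h = r · v.
h = 3e+08 · 275 m²/s ≈ 8.25e+10 m²/s.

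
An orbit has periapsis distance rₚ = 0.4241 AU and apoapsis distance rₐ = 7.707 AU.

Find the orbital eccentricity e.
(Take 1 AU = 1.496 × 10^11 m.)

Convert to SI: rₚ = 0.4241 AU = 6.34454e+10 m; rₐ = 7.707 AU = 1.15297e+12 m.
e = (rₐ − rₚ) / (rₐ + rₚ).
e = (1.15297e+12 − 6.34454e+10) / (1.15297e+12 + 6.34454e+10) = 1.08952e+12 / 1.21641e+12 ≈ 0.8957.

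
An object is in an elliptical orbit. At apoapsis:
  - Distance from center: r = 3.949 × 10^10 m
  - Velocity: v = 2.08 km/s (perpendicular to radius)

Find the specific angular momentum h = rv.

Convert to SI: v = 2.08 km/s = 2080 m/s.
With v perpendicular to r, h = r · v.
h = 3.949e+10 · 2080 m²/s ≈ 8.214e+13 m²/s.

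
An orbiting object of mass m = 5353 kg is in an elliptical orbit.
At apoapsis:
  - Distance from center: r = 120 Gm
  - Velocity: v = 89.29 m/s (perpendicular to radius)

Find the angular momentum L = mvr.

Convert to SI: r = 120 Gm = 1.2e+11 m.
Since v is perpendicular to r, L = m · v · r.
L = 5353 · 89.29 · 1.2e+11 kg·m²/s ≈ 5.736e+16 kg·m²/s.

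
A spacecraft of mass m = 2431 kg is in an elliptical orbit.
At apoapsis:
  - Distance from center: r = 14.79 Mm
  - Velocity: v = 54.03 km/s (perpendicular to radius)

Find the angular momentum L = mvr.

Convert to SI: r = 14.79 Mm = 1.479e+07 m; v = 54.03 km/s = 54030 m/s.
Since v is perpendicular to r, L = m · v · r.
L = 2431 · 54030 · 1.479e+07 kg·m²/s ≈ 1.943e+15 kg·m²/s.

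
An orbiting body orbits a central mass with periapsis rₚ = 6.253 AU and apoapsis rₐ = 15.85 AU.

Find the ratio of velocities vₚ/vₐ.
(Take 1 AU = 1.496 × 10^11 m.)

Convert to SI: rₚ = 6.253 AU = 9.35449e+11 m; rₐ = 15.85 AU = 2.37116e+12 m.
Conservation of angular momentum gives rₚvₚ = rₐvₐ, so vₚ/vₐ = rₐ/rₚ.
vₚ/vₐ = 2.37116e+12 / 9.35449e+11 ≈ 2.535.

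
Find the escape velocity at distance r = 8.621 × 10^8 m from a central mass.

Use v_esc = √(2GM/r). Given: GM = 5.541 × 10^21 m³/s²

Escape velocity comes from setting total energy to zero: ½v² − GM/r = 0 ⇒ v_esc = √(2GM / r).
v_esc = √(2 · 5.541e+21 / 8.621e+08) m/s ≈ 3.585e+06 m/s = 3585 km/s.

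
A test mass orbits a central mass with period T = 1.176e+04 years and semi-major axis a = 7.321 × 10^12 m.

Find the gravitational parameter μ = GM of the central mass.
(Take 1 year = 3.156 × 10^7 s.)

Convert to SI: T = 1.176e+04 years = 3.71146e+11 s.
GM = 4π² · a³ / T².
GM = 4π² · (7.321e+12)³ / (3.71146e+11)² m³/s² ≈ 1.125e+17 m³/s² = 1.125 × 10^17 m³/s².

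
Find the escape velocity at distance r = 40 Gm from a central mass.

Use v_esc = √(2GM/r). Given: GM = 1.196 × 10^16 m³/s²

Convert to SI: r = 40 Gm = 4e+10 m.
Escape velocity comes from setting total energy to zero: ½v² − GM/r = 0 ⇒ v_esc = √(2GM / r).
v_esc = √(2 · 1.196e+16 / 4e+10) m/s ≈ 773.3 m/s = 773.3 m/s.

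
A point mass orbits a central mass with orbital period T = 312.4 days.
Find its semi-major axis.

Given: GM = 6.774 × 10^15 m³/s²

Convert to SI: T = 312.4 days = 2.69914e+07 s.
Invert Kepler's third law: a = (GM · T² / (4π²))^(1/3).
Substituting T = 2.69914e+07 s and GM = 6.774e+15 m³/s²:
a = (6.774e+15 · (2.69914e+07)² / (4π²))^(1/3) m
a ≈ 5e+09 m = 5 Gm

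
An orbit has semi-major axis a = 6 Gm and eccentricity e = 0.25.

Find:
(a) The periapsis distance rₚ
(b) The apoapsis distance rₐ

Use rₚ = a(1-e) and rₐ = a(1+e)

Convert to SI: a = 6 Gm = 6e+09 m.
(a) rₚ = a(1 − e) = 6e+09 · (1 − 0.25) = 6e+09 · 0.75 ≈ 4.5e+09 m = 4.5 Gm.
(b) rₐ = a(1 + e) = 6e+09 · (1 + 0.25) = 6e+09 · 1.25 ≈ 7.5e+09 m = 7.5 Gm.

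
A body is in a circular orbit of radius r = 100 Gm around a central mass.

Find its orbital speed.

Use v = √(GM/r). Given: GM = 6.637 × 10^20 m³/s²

Convert to SI: r = 100 Gm = 1e+11 m.
For a circular orbit, gravity supplies the centripetal force, so v = √(GM / r).
v = √(6.637e+20 / 1e+11) m/s ≈ 8.147e+04 m/s = 81.47 km/s.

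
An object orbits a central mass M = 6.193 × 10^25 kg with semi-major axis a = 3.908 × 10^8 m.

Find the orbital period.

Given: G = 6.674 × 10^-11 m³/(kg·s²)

GM = G · M = 6.674e-11 · 6.193e+25 = 4.13321e+15 m³/s².
Kepler's third law: T = 2π √(a³ / GM).
Substituting a = 3.908e+08 m and GM = 4.13321e+15 m³/s²:
T = 2π √((3.908e+08)³ / 4.13321e+15) s
T ≈ 7.55e+05 s = 8.739 days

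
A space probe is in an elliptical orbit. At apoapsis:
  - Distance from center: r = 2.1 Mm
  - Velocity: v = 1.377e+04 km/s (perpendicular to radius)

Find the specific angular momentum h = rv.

Convert to SI: r = 2.1 Mm = 2.1e+06 m; v = 1.377e+04 km/s = 1.377e+07 m/s.
With v perpendicular to r, h = r · v.
h = 2.1e+06 · 1.377e+07 m²/s ≈ 2.892e+13 m²/s.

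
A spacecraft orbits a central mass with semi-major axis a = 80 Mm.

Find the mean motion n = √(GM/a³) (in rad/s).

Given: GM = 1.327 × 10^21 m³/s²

Convert to SI: a = 80 Mm = 8e+07 m.
n = √(GM / a³).
n = √(1.327e+21 / (8e+07)³) rad/s ≈ 0.05091 rad/s.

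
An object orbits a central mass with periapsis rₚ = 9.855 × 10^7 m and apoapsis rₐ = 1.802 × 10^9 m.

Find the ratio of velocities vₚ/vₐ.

Conservation of angular momentum gives rₚvₚ = rₐvₐ, so vₚ/vₐ = rₐ/rₚ.
vₚ/vₐ = 1.802e+09 / 9.855e+07 ≈ 18.29.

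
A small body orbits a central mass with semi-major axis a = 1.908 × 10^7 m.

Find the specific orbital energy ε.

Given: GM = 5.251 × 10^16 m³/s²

ε = −GM / (2a).
ε = −5.251e+16 / (2 · 1.908e+07) J/kg ≈ -1.376e+09 J/kg = -1.376 GJ/kg.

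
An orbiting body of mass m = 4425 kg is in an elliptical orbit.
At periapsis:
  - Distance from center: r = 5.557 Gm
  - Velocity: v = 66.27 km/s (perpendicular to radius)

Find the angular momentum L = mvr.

Convert to SI: r = 5.557 Gm = 5.557e+09 m; v = 66.27 km/s = 66270 m/s.
Since v is perpendicular to r, L = m · v · r.
L = 4425 · 66270 · 5.557e+09 kg·m²/s ≈ 1.63e+18 kg·m²/s.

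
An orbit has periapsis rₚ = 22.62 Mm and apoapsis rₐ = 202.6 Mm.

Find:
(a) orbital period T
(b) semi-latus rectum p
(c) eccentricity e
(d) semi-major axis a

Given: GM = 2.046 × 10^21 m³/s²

Convert to SI: rₚ = 22.62 Mm = 2.262e+07 m; rₐ = 202.6 Mm = 2.026e+08 m.
(a) With a = (rₚ + rₐ)/2 = 1.1261e+08 m, T = 2π √(a³/GM) = 2π √((1.1261e+08)³/2.046e+21) s ≈ 166 s
(b) From a = (rₚ + rₐ)/2 = 1.1261e+08 m and e = (rₐ − rₚ)/(rₐ + rₚ) = 0.79913, p = a(1 − e²) = 1.1261e+08 · (1 − (0.79913)²) ≈ 4.07e+07 m
(c) e = (rₐ − rₚ)/(rₐ + rₚ) = (2.026e+08 − 2.262e+07)/(2.026e+08 + 2.262e+07) ≈ 0.7991
(d) a = (rₚ + rₐ)/2 = (2.262e+07 + 2.026e+08)/2 ≈ 1.126e+08 m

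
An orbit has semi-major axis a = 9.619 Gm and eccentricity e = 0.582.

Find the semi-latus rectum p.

Convert to SI: a = 9.619 Gm = 9.619e+09 m.
p = a (1 − e²).
p = 9.619e+09 · (1 − (0.582)²) = 9.619e+09 · 0.661276 ≈ 6.361e+09 m = 6.361 Gm.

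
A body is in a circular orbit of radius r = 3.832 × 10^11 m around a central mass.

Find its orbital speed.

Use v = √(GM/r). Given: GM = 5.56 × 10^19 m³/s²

For a circular orbit, gravity supplies the centripetal force, so v = √(GM / r).
v = √(5.56e+19 / 3.832e+11) m/s ≈ 1.205e+04 m/s = 12.05 km/s.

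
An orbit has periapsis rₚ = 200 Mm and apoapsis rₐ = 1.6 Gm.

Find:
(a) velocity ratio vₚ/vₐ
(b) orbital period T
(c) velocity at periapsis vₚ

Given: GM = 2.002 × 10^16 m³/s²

Convert to SI: rₚ = 200 Mm = 2e+08 m; rₐ = 1.6 Gm = 1.6e+09 m.
(a) Conservation of angular momentum (rₚvₚ = rₐvₐ) gives vₚ/vₐ = rₐ/rₚ = 1.6e+09/2e+08 ≈ 8
(b) With a = (rₚ + rₐ)/2 = 9e+08 m, T = 2π √(a³/GM) = 2π √((9e+08)³/2.002e+16) s ≈ 1.199e+06 s
(c) With a = (rₚ + rₐ)/2 = 9e+08 m, vₚ = √(GM (2/rₚ − 1/a)) = √(2.002e+16 · (2/2e+08 − 1/9e+08)) m/s ≈ 1.334e+04 m/s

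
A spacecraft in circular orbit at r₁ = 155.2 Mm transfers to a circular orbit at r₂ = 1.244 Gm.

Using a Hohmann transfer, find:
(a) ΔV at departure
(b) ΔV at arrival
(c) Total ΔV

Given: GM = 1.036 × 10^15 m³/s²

Convert to SI: r₁ = 155.2 Mm = 1.552e+08 m; r₂ = 1.244 Gm = 1.244e+09 m.
Transfer semi-major axis: a_t = (r₁ + r₂)/2 = (1.552e+08 + 1.244e+09)/2 = 6.996e+08 m.
Circular speeds: v₁ = √(GM/r₁) = 2583.65 m/s, v₂ = √(GM/r₂) = 912.577 m/s.
Transfer speeds (vis-viva v² = GM(2/r − 1/a_t)): v₁ᵗ = 3445.24 m/s, v₂ᵗ = 429.824 m/s.
(a) ΔV₁ = |v₁ᵗ − v₁| ≈ 861.6 m/s = 861.6 m/s.
(b) ΔV₂ = |v₂ − v₂ᵗ| ≈ 482.8 m/s = 482.8 m/s.
(c) ΔV_total = ΔV₁ + ΔV₂ ≈ 1344 m/s = 1.344 km/s.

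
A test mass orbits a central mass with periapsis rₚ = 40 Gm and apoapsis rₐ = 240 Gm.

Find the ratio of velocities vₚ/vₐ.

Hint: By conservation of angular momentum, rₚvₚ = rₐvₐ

Convert to SI: rₚ = 40 Gm = 4e+10 m; rₐ = 240 Gm = 2.4e+11 m.
Conservation of angular momentum gives rₚvₚ = rₐvₐ, so vₚ/vₐ = rₐ/rₚ.
vₚ/vₐ = 2.4e+11 / 4e+10 ≈ 6.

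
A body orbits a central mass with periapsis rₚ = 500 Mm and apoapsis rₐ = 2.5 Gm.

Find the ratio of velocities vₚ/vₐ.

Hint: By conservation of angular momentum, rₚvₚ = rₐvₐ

Convert to SI: rₚ = 500 Mm = 5e+08 m; rₐ = 2.5 Gm = 2.5e+09 m.
Conservation of angular momentum gives rₚvₚ = rₐvₐ, so vₚ/vₐ = rₐ/rₚ.
vₚ/vₐ = 2.5e+09 / 5e+08 ≈ 5.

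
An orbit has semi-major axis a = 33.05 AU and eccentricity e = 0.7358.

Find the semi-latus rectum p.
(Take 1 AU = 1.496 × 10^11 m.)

Convert to SI: a = 33.05 AU = 4.94428e+12 m.
p = a (1 − e²).
p = 4.94428e+12 · (1 − (0.7358)²) = 4.94428e+12 · 0.458598 ≈ 2.267e+12 m = 15.16 AU.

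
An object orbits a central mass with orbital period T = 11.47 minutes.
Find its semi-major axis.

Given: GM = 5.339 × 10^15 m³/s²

Convert to SI: T = 11.47 minutes = 688.2 s.
Invert Kepler's third law: a = (GM · T² / (4π²))^(1/3).
Substituting T = 688.2 s and GM = 5.339e+15 m³/s²:
a = (5.339e+15 · (688.2)² / (4π²))^(1/3) m
a ≈ 4.001e+06 m = 4.001 Mm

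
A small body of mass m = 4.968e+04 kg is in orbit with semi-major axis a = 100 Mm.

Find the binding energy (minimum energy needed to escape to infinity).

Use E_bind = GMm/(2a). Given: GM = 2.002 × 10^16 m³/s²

Convert to SI: a = 100 Mm = 1e+08 m.
Total orbital energy is E = −GMm/(2a); binding energy is E_bind = −E = GMm/(2a).
E_bind = 2.002e+16 · 4.968e+04 / (2 · 1e+08) J ≈ 4.973e+12 J = 4.973 TJ.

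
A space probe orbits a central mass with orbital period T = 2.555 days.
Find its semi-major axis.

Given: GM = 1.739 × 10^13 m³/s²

Convert to SI: T = 2.555 days = 220752 s.
Invert Kepler's third law: a = (GM · T² / (4π²))^(1/3).
Substituting T = 220752 s and GM = 1.739e+13 m³/s²:
a = (1.739e+13 · (220752)² / (4π²))^(1/3) m
a ≈ 2.779e+07 m = 2.779 × 10^7 m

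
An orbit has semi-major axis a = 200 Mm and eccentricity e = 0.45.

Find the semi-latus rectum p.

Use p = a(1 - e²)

Convert to SI: a = 200 Mm = 2e+08 m.
p = a (1 − e²).
p = 2e+08 · (1 − (0.45)²) = 2e+08 · 0.7975 ≈ 1.595e+08 m = 159.5 Mm.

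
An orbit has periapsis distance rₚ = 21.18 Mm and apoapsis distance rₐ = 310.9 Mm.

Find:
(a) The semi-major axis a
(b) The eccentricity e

Convert to SI: rₚ = 21.18 Mm = 2.118e+07 m; rₐ = 310.9 Mm = 3.109e+08 m.
(a) a = (rₚ + rₐ) / 2 = (2.118e+07 + 3.109e+08) / 2 ≈ 1.66e+08 m = 166 Mm.
(b) e = (rₐ − rₚ) / (rₐ + rₚ) = (3.109e+08 − 2.118e+07) / (3.109e+08 + 2.118e+07) ≈ 0.8724.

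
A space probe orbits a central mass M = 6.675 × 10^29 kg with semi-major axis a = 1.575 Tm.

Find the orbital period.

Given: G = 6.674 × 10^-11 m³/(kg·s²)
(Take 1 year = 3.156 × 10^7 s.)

Convert to SI: a = 1.575 Tm = 1.575e+12 m.
GM = G · M = 6.674e-11 · 6.675e+29 = 4.4549e+19 m³/s².
Kepler's third law: T = 2π √(a³ / GM).
Substituting a = 1.575e+12 m and GM = 4.4549e+19 m³/s²:
T = 2π √((1.575e+12)³ / 4.4549e+19) s
T ≈ 1.861e+09 s = 58.96 years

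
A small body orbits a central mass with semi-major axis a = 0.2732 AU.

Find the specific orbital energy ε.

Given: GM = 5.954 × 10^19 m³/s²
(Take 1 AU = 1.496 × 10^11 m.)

Convert to SI: a = 0.2732 AU = 4.08707e+10 m.
ε = −GM / (2a).
ε = −5.954e+19 / (2 · 4.08707e+10) J/kg ≈ -7.284e+08 J/kg = -728.4 MJ/kg.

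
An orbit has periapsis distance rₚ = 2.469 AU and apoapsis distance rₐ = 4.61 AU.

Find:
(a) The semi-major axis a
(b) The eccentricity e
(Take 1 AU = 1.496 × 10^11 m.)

Convert to SI: rₚ = 2.469 AU = 3.69362e+11 m; rₐ = 4.61 AU = 6.89656e+11 m.
(a) a = (rₚ + rₐ) / 2 = (3.69362e+11 + 6.89656e+11) / 2 ≈ 5.295e+11 m = 3.539 AU.
(b) e = (rₐ − rₚ) / (rₐ + rₚ) = (6.89656e+11 − 3.69362e+11) / (6.89656e+11 + 3.69362e+11) ≈ 0.3024.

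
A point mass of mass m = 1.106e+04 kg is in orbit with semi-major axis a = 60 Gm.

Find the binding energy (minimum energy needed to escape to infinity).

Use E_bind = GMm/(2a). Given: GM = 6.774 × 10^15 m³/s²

Convert to SI: a = 60 Gm = 6e+10 m.
Total orbital energy is E = −GMm/(2a); binding energy is E_bind = −E = GMm/(2a).
E_bind = 6.774e+15 · 1.106e+04 / (2 · 6e+10) J ≈ 6.243e+08 J = 624.3 MJ.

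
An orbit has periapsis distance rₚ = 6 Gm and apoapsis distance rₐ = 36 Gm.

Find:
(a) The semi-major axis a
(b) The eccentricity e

Convert to SI: rₚ = 6 Gm = 6e+09 m; rₐ = 36 Gm = 3.6e+10 m.
(a) a = (rₚ + rₐ) / 2 = (6e+09 + 3.6e+10) / 2 ≈ 2.1e+10 m = 21 Gm.
(b) e = (rₐ − rₚ) / (rₐ + rₚ) = (3.6e+10 − 6e+09) / (3.6e+10 + 6e+09) ≈ 0.7143.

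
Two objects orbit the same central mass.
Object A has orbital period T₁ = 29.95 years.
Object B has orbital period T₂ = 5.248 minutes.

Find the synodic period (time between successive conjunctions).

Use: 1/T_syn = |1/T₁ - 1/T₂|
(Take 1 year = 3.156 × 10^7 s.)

Convert to SI: T₁ = 29.95 years = 9.45222e+08 s; T₂ = 5.248 minutes = 314.88 s.
T_syn = |T₁ · T₂ / (T₁ − T₂)|.
T_syn = |9.45222e+08 · 314.88 / (9.45222e+08 − 314.88)| s ≈ 314.9 s = 5.248 minutes.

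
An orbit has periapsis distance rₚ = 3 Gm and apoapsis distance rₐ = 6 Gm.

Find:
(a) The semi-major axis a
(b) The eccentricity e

Convert to SI: rₚ = 3 Gm = 3e+09 m; rₐ = 6 Gm = 6e+09 m.
(a) a = (rₚ + rₐ) / 2 = (3e+09 + 6e+09) / 2 ≈ 4.5e+09 m = 4.5 Gm.
(b) e = (rₐ − rₚ) / (rₐ + rₚ) = (6e+09 − 3e+09) / (6e+09 + 3e+09) ≈ 0.3333.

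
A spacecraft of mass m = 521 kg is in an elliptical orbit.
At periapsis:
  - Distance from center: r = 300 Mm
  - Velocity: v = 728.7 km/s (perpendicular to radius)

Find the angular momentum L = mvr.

Convert to SI: r = 300 Mm = 3e+08 m; v = 728.7 km/s = 728700 m/s.
Since v is perpendicular to r, L = m · v · r.
L = 521 · 728700 · 3e+08 kg·m²/s ≈ 1.139e+17 kg·m²/s.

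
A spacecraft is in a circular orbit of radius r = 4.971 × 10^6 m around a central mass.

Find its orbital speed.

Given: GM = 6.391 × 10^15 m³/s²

For a circular orbit, gravity supplies the centripetal force, so v = √(GM / r).
v = √(6.391e+15 / 4.971e+06) m/s ≈ 3.586e+04 m/s = 35.86 km/s.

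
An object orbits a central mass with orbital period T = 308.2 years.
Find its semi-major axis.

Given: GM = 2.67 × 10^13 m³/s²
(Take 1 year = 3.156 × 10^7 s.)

Convert to SI: T = 308.2 years = 9.72679e+09 s.
Invert Kepler's third law: a = (GM · T² / (4π²))^(1/3).
Substituting T = 9.72679e+09 s and GM = 2.67e+13 m³/s²:
a = (2.67e+13 · (9.72679e+09)² / (4π²))^(1/3) m
a ≈ 4e+10 m = 40 Gm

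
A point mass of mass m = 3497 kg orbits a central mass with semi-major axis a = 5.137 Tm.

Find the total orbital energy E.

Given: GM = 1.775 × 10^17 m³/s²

Convert to SI: a = 5.137 Tm = 5.137e+12 m.
E = −GMm / (2a).
E = −1.775e+17 · 3497 / (2 · 5.137e+12) J ≈ -6.042e+07 J = -60.42 MJ.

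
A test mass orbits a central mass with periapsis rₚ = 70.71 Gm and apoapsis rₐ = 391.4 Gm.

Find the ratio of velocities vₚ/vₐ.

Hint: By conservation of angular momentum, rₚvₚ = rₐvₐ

Convert to SI: rₚ = 70.71 Gm = 7.071e+10 m; rₐ = 391.4 Gm = 3.914e+11 m.
Conservation of angular momentum gives rₚvₚ = rₐvₐ, so vₚ/vₐ = rₐ/rₚ.
vₚ/vₐ = 3.914e+11 / 7.071e+10 ≈ 5.535.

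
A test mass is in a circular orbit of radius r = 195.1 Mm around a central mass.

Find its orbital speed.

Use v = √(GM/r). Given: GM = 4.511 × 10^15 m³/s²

Convert to SI: r = 195.1 Mm = 1.951e+08 m.
For a circular orbit, gravity supplies the centripetal force, so v = √(GM / r).
v = √(4.511e+15 / 1.951e+08) m/s ≈ 4808 m/s = 4.808 km/s.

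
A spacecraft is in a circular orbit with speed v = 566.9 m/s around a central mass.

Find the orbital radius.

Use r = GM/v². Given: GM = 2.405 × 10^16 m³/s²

For a circular orbit, v² = GM / r, so r = GM / v².
r = 2.405e+16 / (566.9)² m ≈ 7.483e+10 m = 74.83 Gm.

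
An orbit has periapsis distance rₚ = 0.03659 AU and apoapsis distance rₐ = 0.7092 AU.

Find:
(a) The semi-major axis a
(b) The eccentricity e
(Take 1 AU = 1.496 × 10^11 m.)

Convert to SI: rₚ = 0.03659 AU = 5.47386e+09 m; rₐ = 0.7092 AU = 1.06096e+11 m.
(a) a = (rₚ + rₐ) / 2 = (5.47386e+09 + 1.06096e+11) / 2 ≈ 5.579e+10 m = 0.3729 AU.
(b) e = (rₐ − rₚ) / (rₐ + rₚ) = (1.06096e+11 − 5.47386e+09) / (1.06096e+11 + 5.47386e+09) ≈ 0.9019.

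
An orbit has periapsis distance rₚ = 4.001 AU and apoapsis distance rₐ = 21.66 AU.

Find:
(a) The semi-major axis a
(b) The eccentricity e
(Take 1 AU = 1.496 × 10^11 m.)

Convert to SI: rₚ = 4.001 AU = 5.9855e+11 m; rₐ = 21.66 AU = 3.24034e+12 m.
(a) a = (rₚ + rₐ) / 2 = (5.9855e+11 + 3.24034e+12) / 2 ≈ 1.919e+12 m = 12.83 AU.
(b) e = (rₐ − rₚ) / (rₐ + rₚ) = (3.24034e+12 − 5.9855e+11) / (3.24034e+12 + 5.9855e+11) ≈ 0.6882.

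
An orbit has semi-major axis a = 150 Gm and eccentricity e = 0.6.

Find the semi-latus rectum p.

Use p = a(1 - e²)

Convert to SI: a = 150 Gm = 1.5e+11 m.
p = a (1 − e²).
p = 1.5e+11 · (1 − (0.6)²) = 1.5e+11 · 0.64 ≈ 9.6e+10 m = 96 Gm.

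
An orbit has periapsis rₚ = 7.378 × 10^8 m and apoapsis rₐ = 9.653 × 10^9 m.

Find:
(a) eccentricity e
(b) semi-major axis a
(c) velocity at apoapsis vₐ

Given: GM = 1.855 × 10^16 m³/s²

(a) e = (rₐ − rₚ)/(rₐ + rₚ) = (9.653e+09 − 7.378e+08)/(9.653e+09 + 7.378e+08) ≈ 0.858
(b) a = (rₚ + rₐ)/2 = (7.378e+08 + 9.653e+09)/2 ≈ 5.195e+09 m
(c) With a = (rₚ + rₐ)/2 = 5.1954e+09 m, vₐ = √(GM (2/rₐ − 1/a)) = √(1.855e+16 · (2/9.653e+09 − 1/5.1954e+09)) m/s ≈ 522.4 m/s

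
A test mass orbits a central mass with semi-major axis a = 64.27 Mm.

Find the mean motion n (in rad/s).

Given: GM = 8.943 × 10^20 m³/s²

Convert to SI: a = 64.27 Mm = 6.427e+07 m.
n = √(GM / a³).
n = √(8.943e+20 / (6.427e+07)³) rad/s ≈ 0.05804 rad/s.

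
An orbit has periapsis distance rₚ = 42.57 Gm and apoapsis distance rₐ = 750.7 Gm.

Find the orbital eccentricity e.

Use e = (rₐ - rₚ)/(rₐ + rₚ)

Convert to SI: rₚ = 42.57 Gm = 4.257e+10 m; rₐ = 750.7 Gm = 7.507e+11 m.
e = (rₐ − rₚ) / (rₐ + rₚ).
e = (7.507e+11 − 4.257e+10) / (7.507e+11 + 4.257e+10) = 7.0813e+11 / 7.9327e+11 ≈ 0.8927.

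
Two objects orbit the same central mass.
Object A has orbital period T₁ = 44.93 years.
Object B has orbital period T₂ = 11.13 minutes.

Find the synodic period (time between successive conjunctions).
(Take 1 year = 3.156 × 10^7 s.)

Convert to SI: T₁ = 44.93 years = 1.41799e+09 s; T₂ = 11.13 minutes = 667.8 s.
T_syn = |T₁ · T₂ / (T₁ − T₂)|.
T_syn = |1.41799e+09 · 667.8 / (1.41799e+09 − 667.8)| s ≈ 667.8 s = 11.13 minutes.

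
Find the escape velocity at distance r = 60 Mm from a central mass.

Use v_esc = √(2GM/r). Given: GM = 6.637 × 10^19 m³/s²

Convert to SI: r = 60 Mm = 6e+07 m.
Escape velocity comes from setting total energy to zero: ½v² − GM/r = 0 ⇒ v_esc = √(2GM / r).
v_esc = √(2 · 6.637e+19 / 6e+07) m/s ≈ 1.487e+06 m/s = 1487 km/s.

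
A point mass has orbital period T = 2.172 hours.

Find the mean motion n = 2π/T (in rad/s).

Convert to SI: T = 2.172 hours = 7819.2 s.
n = 2π / T.
n = 2π / 7819.2 s ≈ 0.0008036 rad/s.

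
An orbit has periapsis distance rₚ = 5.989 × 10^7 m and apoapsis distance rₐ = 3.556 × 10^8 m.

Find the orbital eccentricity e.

e = (rₐ − rₚ) / (rₐ + rₚ).
e = (3.556e+08 − 5.989e+07) / (3.556e+08 + 5.989e+07) = 2.9571e+08 / 4.1549e+08 ≈ 0.7117.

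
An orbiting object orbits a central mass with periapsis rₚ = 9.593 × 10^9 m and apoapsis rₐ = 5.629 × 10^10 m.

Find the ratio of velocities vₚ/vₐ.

Conservation of angular momentum gives rₚvₚ = rₐvₐ, so vₚ/vₐ = rₐ/rₚ.
vₚ/vₐ = 5.629e+10 / 9.593e+09 ≈ 5.868.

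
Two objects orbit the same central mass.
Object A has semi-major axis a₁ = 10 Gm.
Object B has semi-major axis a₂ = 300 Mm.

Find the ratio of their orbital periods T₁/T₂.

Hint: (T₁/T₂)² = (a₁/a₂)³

Convert to SI: a₁ = 10 Gm = 1e+10 m; a₂ = 300 Mm = 3e+08 m.
From Kepler's third law, (T₁/T₂)² = (a₁/a₂)³, so T₁/T₂ = (a₁/a₂)^(3/2).
a₁/a₂ = 1e+10 / 3e+08 = 33.3333.
T₁/T₂ = (33.3333)^(3/2) ≈ 192.5.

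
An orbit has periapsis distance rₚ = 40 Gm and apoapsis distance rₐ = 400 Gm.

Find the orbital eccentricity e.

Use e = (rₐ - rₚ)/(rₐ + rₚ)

Convert to SI: rₚ = 40 Gm = 4e+10 m; rₐ = 400 Gm = 4e+11 m.
e = (rₐ − rₚ) / (rₐ + rₚ).
e = (4e+11 − 4e+10) / (4e+11 + 4e+10) = 3.6e+11 / 4.4e+11 ≈ 0.8182.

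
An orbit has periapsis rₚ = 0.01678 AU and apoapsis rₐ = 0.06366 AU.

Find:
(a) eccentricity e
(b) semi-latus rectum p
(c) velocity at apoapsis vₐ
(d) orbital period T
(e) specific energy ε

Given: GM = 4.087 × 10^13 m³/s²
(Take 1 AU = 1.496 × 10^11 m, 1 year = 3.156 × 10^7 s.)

Convert to SI: rₚ = 0.01678 AU = 2.51029e+09 m; rₐ = 0.06366 AU = 9.52354e+09 m.
(a) e = (rₐ − rₚ)/(rₐ + rₚ) = (9.52354e+09 − 2.51029e+09)/(9.52354e+09 + 2.51029e+09) ≈ 0.5828
(b) From a = (rₚ + rₐ)/2 = 6.01691e+09 m and e = (rₐ − rₚ)/(rₐ + rₚ) = 0.582795, p = a(1 − e²) = 6.01691e+09 · (1 − (0.582795)²) ≈ 3.973e+09 m
(c) With a = (rₚ + rₐ)/2 = 6.01691e+09 m, vₐ = √(GM (2/rₐ − 1/a)) = √(4.087e+13 · (2/9.52354e+09 − 1/6.01691e+09)) m/s ≈ 42.31 m/s
(d) With a = (rₚ + rₐ)/2 = 6.01691e+09 m, T = 2π √(a³/GM) = 2π √((6.01691e+09)³/4.087e+13) s ≈ 4.587e+08 s
(e) With a = (rₚ + rₐ)/2 = 6.01691e+09 m, ε = −GM/(2a) = −4.087e+13/(2 · 6.01691e+09) J/kg ≈ -3396 J/kg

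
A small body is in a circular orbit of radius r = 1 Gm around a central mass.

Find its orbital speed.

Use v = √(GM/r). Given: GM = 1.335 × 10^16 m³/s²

Convert to SI: r = 1 Gm = 1e+09 m.
For a circular orbit, gravity supplies the centripetal force, so v = √(GM / r).
v = √(1.335e+16 / 1e+09) m/s ≈ 3654 m/s = 3.654 km/s.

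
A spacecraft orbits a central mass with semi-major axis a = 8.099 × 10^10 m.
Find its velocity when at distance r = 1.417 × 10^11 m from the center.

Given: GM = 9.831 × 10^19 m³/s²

Vis-viva: v = √(GM · (2/r − 1/a)).
2/r − 1/a = 2/1.417e+11 − 1/8.099e+10 = 1.76712e-12 m⁻¹.
v = √(9.831e+19 · 1.76712e-12) m/s ≈ 1.318e+04 m/s = 13.18 km/s.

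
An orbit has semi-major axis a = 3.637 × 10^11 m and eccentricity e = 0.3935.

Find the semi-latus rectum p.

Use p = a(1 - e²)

p = a (1 − e²).
p = 3.637e+11 · (1 − (0.3935)²) = 3.637e+11 · 0.845158 ≈ 3.074e+11 m = 3.074 × 10^11 m.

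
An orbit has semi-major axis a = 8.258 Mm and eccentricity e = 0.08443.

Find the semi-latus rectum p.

Convert to SI: a = 8.258 Mm = 8.258e+06 m.
p = a (1 − e²).
p = 8.258e+06 · (1 − (0.08443)²) = 8.258e+06 · 0.992872 ≈ 8.199e+06 m = 8.199 Mm.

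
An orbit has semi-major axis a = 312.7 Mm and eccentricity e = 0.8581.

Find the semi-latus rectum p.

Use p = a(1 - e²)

Convert to SI: a = 312.7 Mm = 3.127e+08 m.
p = a (1 − e²).
p = 3.127e+08 · (1 − (0.8581)²) = 3.127e+08 · 0.263664 ≈ 8.245e+07 m = 82.45 Mm.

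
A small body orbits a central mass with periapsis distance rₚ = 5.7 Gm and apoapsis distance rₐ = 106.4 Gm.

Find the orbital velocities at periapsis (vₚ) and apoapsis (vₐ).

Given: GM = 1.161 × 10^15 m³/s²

Convert to SI: rₚ = 5.7 Gm = 5.7e+09 m; rₐ = 106.4 Gm = 1.064e+11 m.
Use the vis-viva equation v² = GM(2/r − 1/a) with a = (rₚ + rₐ)/2 = (5.7e+09 + 1.064e+11)/2 = 5.605e+10 m.
vₚ = √(GM · (2/rₚ − 1/a)) = √(1.161e+15 · (2/5.7e+09 − 1/5.605e+10)) m/s ≈ 621.8 m/s = 621.8 m/s.
vₐ = √(GM · (2/rₐ − 1/a)) = √(1.161e+15 · (2/1.064e+11 − 1/5.605e+10)) m/s ≈ 33.31 m/s = 33.31 m/s.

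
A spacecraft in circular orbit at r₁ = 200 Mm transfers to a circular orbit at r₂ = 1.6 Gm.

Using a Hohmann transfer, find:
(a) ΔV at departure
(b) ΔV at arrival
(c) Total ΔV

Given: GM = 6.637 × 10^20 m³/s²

Convert to SI: r₁ = 200 Mm = 2e+08 m; r₂ = 1.6 Gm = 1.6e+09 m.
Transfer semi-major axis: a_t = (r₁ + r₂)/2 = (2e+08 + 1.6e+09)/2 = 9e+08 m.
Circular speeds: v₁ = √(GM/r₁) = 1.82168e+06 m/s, v₂ = √(GM/r₂) = 644059 m/s.
Transfer speeds (vis-viva v² = GM(2/r − 1/a_t)): v₁ᵗ = 2.4289e+06 m/s, v₂ᵗ = 303613 m/s.
(a) ΔV₁ = |v₁ᵗ − v₁| ≈ 6.072e+05 m/s = 607.2 km/s.
(b) ΔV₂ = |v₂ − v₂ᵗ| ≈ 3.404e+05 m/s = 340.4 km/s.
(c) ΔV_total = ΔV₁ + ΔV₂ ≈ 9.477e+05 m/s = 947.7 km/s.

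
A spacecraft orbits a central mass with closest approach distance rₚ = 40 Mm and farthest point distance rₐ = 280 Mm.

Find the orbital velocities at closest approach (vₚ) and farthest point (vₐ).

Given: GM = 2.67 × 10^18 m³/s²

Convert to SI: rₚ = 40 Mm = 4e+07 m; rₐ = 280 Mm = 2.8e+08 m.
Use the vis-viva equation v² = GM(2/r − 1/a) with a = (rₚ + rₐ)/2 = (4e+07 + 2.8e+08)/2 = 1.6e+08 m.
vₚ = √(GM · (2/rₚ − 1/a)) = √(2.67e+18 · (2/4e+07 − 1/1.6e+08)) m/s ≈ 3.418e+05 m/s = 341.8 km/s.
vₐ = √(GM · (2/rₐ − 1/a)) = √(2.67e+18 · (2/2.8e+08 − 1/1.6e+08)) m/s ≈ 4.883e+04 m/s = 48.83 km/s.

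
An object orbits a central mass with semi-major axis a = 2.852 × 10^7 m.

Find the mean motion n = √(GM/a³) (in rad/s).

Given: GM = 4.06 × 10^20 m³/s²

n = √(GM / a³).
n = √(4.06e+20 / (2.852e+07)³) rad/s ≈ 0.1323 rad/s.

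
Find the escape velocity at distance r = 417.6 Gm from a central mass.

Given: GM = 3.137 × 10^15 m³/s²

Convert to SI: r = 417.6 Gm = 4.176e+11 m.
Escape velocity comes from setting total energy to zero: ½v² − GM/r = 0 ⇒ v_esc = √(2GM / r).
v_esc = √(2 · 3.137e+15 / 4.176e+11) m/s ≈ 122.6 m/s = 122.6 m/s.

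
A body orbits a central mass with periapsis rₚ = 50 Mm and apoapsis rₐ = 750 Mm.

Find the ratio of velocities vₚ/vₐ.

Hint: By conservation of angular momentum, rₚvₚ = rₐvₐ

Convert to SI: rₚ = 50 Mm = 5e+07 m; rₐ = 750 Mm = 7.5e+08 m.
Conservation of angular momentum gives rₚvₚ = rₐvₐ, so vₚ/vₐ = rₐ/rₚ.
vₚ/vₐ = 7.5e+08 / 5e+07 ≈ 15.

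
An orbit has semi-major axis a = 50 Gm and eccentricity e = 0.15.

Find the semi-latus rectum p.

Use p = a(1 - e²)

Convert to SI: a = 50 Gm = 5e+10 m.
p = a (1 − e²).
p = 5e+10 · (1 − (0.15)²) = 5e+10 · 0.9775 ≈ 4.888e+10 m = 48.88 Gm.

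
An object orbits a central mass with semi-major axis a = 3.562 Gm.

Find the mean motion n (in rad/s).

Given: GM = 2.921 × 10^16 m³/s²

Convert to SI: a = 3.562 Gm = 3.562e+09 m.
n = √(GM / a³).
n = √(2.921e+16 / (3.562e+09)³) rad/s ≈ 8.039e-07 rad/s.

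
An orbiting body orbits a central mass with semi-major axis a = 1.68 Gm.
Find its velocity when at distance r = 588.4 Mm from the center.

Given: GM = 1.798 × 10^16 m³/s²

Convert to SI: a = 1.68 Gm = 1.68e+09 m; r = 588.4 Mm = 5.884e+08 m.
Vis-viva: v = √(GM · (2/r − 1/a)).
2/r − 1/a = 2/5.884e+08 − 1/1.68e+09 = 2.80381e-09 m⁻¹.
v = √(1.798e+16 · 2.80381e-09) m/s ≈ 7100 m/s = 7.1 km/s.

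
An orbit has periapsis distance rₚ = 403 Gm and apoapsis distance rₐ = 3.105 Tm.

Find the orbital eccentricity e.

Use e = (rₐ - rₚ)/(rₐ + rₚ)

Convert to SI: rₚ = 403 Gm = 4.03e+11 m; rₐ = 3.105 Tm = 3.105e+12 m.
e = (rₐ − rₚ) / (rₐ + rₚ).
e = (3.105e+12 − 4.03e+11) / (3.105e+12 + 4.03e+11) = 2.702e+12 / 3.508e+12 ≈ 0.7702.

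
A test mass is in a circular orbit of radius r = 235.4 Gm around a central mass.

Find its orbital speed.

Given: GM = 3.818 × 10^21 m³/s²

Convert to SI: r = 235.4 Gm = 2.354e+11 m.
For a circular orbit, gravity supplies the centripetal force, so v = √(GM / r).
v = √(3.818e+21 / 2.354e+11) m/s ≈ 1.274e+05 m/s = 127.4 km/s.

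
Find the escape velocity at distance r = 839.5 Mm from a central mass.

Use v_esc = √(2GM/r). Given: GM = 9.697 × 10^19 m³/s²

Convert to SI: r = 839.5 Mm = 8.395e+08 m.
Escape velocity comes from setting total energy to zero: ½v² − GM/r = 0 ⇒ v_esc = √(2GM / r).
v_esc = √(2 · 9.697e+19 / 8.395e+08) m/s ≈ 4.806e+05 m/s = 480.6 km/s.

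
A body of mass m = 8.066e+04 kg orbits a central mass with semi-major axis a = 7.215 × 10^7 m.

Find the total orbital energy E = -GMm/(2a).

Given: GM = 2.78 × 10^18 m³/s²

E = −GMm / (2a).
E = −2.78e+18 · 8.066e+04 / (2 · 7.215e+07) J ≈ -1.554e+15 J = -1.554 PJ.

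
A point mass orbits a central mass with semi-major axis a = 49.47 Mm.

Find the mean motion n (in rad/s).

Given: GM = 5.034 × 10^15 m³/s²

Convert to SI: a = 49.47 Mm = 4.947e+07 m.
n = √(GM / a³).
n = √(5.034e+15 / (4.947e+07)³) rad/s ≈ 0.0002039 rad/s.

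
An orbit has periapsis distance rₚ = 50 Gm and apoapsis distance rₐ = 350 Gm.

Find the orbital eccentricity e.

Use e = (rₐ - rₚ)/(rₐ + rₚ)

Convert to SI: rₚ = 50 Gm = 5e+10 m; rₐ = 350 Gm = 3.5e+11 m.
e = (rₐ − rₚ) / (rₐ + rₚ).
e = (3.5e+11 − 5e+10) / (3.5e+11 + 5e+10) = 3e+11 / 4e+11 ≈ 0.75.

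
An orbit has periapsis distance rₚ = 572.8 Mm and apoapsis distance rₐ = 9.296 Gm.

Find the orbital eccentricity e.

Convert to SI: rₚ = 572.8 Mm = 5.728e+08 m; rₐ = 9.296 Gm = 9.296e+09 m.
e = (rₐ − rₚ) / (rₐ + rₚ).
e = (9.296e+09 − 5.728e+08) / (9.296e+09 + 5.728e+08) = 8.7232e+09 / 9.8688e+09 ≈ 0.8839.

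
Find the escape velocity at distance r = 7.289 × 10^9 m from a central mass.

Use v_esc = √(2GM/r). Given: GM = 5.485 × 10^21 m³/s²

Escape velocity comes from setting total energy to zero: ½v² − GM/r = 0 ⇒ v_esc = √(2GM / r).
v_esc = √(2 · 5.485e+21 / 7.289e+09) m/s ≈ 1.227e+06 m/s = 1227 km/s.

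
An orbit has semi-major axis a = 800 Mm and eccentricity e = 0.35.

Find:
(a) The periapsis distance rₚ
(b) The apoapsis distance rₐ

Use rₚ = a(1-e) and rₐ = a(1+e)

Convert to SI: a = 800 Mm = 8e+08 m.
(a) rₚ = a(1 − e) = 8e+08 · (1 − 0.35) = 8e+08 · 0.65 ≈ 5.2e+08 m = 520 Mm.
(b) rₐ = a(1 + e) = 8e+08 · (1 + 0.35) = 8e+08 · 1.35 ≈ 1.08e+09 m = 1.08 Gm.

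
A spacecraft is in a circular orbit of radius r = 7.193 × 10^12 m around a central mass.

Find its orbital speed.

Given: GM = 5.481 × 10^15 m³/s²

For a circular orbit, gravity supplies the centripetal force, so v = √(GM / r).
v = √(5.481e+15 / 7.193e+12) m/s ≈ 27.6 m/s = 27.6 m/s.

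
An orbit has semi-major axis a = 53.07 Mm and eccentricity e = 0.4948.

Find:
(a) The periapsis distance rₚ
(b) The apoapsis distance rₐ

Convert to SI: a = 53.07 Mm = 5.307e+07 m.
(a) rₚ = a(1 − e) = 5.307e+07 · (1 − 0.4948) = 5.307e+07 · 0.5052 ≈ 2.681e+07 m = 26.81 Mm.
(b) rₐ = a(1 + e) = 5.307e+07 · (1 + 0.4948) = 5.307e+07 · 1.4948 ≈ 7.933e+07 m = 79.33 Mm.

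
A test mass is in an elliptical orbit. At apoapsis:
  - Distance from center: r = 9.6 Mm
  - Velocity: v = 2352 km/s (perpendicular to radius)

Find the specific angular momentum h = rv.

Convert to SI: r = 9.6 Mm = 9.6e+06 m; v = 2352 km/s = 2.352e+06 m/s.
With v perpendicular to r, h = r · v.
h = 9.6e+06 · 2.352e+06 m²/s ≈ 2.258e+13 m²/s.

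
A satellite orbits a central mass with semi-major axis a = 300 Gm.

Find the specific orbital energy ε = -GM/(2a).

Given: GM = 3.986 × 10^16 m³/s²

Convert to SI: a = 300 Gm = 3e+11 m.
ε = −GM / (2a).
ε = −3.986e+16 / (2 · 3e+11) J/kg ≈ -6.643e+04 J/kg = -66.43 kJ/kg.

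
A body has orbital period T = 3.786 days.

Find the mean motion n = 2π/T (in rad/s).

Convert to SI: T = 3.786 days = 327110 s.
n = 2π / T.
n = 2π / 327110 s ≈ 1.921e-05 rad/s.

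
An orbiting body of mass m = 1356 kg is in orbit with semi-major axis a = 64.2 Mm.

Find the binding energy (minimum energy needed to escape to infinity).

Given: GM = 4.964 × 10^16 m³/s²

Convert to SI: a = 64.2 Mm = 6.42e+07 m.
Total orbital energy is E = −GMm/(2a); binding energy is E_bind = −E = GMm/(2a).
E_bind = 4.964e+16 · 1356 / (2 · 6.42e+07) J ≈ 5.242e+11 J = 524.2 GJ.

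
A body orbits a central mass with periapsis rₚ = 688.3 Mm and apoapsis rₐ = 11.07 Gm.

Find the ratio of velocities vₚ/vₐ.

Convert to SI: rₚ = 688.3 Mm = 6.883e+08 m; rₐ = 11.07 Gm = 1.107e+10 m.
Conservation of angular momentum gives rₚvₚ = rₐvₐ, so vₚ/vₐ = rₐ/rₚ.
vₚ/vₐ = 1.107e+10 / 6.883e+08 ≈ 16.08.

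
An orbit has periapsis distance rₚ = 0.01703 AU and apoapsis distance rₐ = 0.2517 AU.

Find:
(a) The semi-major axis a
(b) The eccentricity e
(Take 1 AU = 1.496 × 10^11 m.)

Convert to SI: rₚ = 0.01703 AU = 2.54769e+09 m; rₐ = 0.2517 AU = 3.76543e+10 m.
(a) a = (rₚ + rₐ) / 2 = (2.54769e+09 + 3.76543e+10) / 2 ≈ 2.01e+10 m = 0.1344 AU.
(b) e = (rₐ − rₚ) / (rₐ + rₚ) = (3.76543e+10 − 2.54769e+09) / (3.76543e+10 + 2.54769e+09) ≈ 0.8733.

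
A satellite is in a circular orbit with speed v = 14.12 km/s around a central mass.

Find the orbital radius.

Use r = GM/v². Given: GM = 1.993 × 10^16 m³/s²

Convert to SI: v = 14.12 km/s = 14120 m/s.
For a circular orbit, v² = GM / r, so r = GM / v².
r = 1.993e+16 / (14120)² m ≈ 9.996e+07 m = 99.96 Mm.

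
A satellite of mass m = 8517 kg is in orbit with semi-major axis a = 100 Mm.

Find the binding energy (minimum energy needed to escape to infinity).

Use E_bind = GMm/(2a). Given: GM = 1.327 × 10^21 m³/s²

Convert to SI: a = 100 Mm = 1e+08 m.
Total orbital energy is E = −GMm/(2a); binding energy is E_bind = −E = GMm/(2a).
E_bind = 1.327e+21 · 8517 / (2 · 1e+08) J ≈ 5.651e+16 J = 56.51 PJ.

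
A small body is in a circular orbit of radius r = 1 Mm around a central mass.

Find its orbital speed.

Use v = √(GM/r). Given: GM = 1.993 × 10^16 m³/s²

Convert to SI: r = 1 Mm = 1e+06 m.
For a circular orbit, gravity supplies the centripetal force, so v = √(GM / r).
v = √(1.993e+16 / 1e+06) m/s ≈ 1.412e+05 m/s = 141.2 km/s.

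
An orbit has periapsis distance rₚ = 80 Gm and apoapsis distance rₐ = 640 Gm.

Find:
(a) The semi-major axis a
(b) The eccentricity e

Convert to SI: rₚ = 80 Gm = 8e+10 m; rₐ = 640 Gm = 6.4e+11 m.
(a) a = (rₚ + rₐ) / 2 = (8e+10 + 6.4e+11) / 2 ≈ 3.6e+11 m = 360 Gm.
(b) e = (rₐ − rₚ) / (rₐ + rₚ) = (6.4e+11 − 8e+10) / (6.4e+11 + 8e+10) ≈ 0.7778.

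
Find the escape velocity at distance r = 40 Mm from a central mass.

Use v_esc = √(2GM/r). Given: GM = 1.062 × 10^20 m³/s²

Convert to SI: r = 40 Mm = 4e+07 m.
Escape velocity comes from setting total energy to zero: ½v² − GM/r = 0 ⇒ v_esc = √(2GM / r).
v_esc = √(2 · 1.062e+20 / 4e+07) m/s ≈ 2.304e+06 m/s = 2304 km/s.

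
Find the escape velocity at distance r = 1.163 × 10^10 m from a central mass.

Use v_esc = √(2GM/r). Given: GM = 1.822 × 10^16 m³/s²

Escape velocity comes from setting total energy to zero: ½v² − GM/r = 0 ⇒ v_esc = √(2GM / r).
v_esc = √(2 · 1.822e+16 / 1.163e+10) m/s ≈ 1770 m/s = 1.77 km/s.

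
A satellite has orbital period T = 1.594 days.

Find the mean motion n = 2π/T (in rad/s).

Convert to SI: T = 1.594 days = 137722 s.
n = 2π / T.
n = 2π / 137722 s ≈ 4.562e-05 rad/s.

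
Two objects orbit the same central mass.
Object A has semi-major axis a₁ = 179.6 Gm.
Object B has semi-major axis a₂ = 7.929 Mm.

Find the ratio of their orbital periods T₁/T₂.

Convert to SI: a₁ = 179.6 Gm = 1.796e+11 m; a₂ = 7.929 Mm = 7.929e+06 m.
From Kepler's third law, (T₁/T₂)² = (a₁/a₂)³, so T₁/T₂ = (a₁/a₂)^(3/2).
a₁/a₂ = 1.796e+11 / 7.929e+06 = 22651.
T₁/T₂ = (22651)^(3/2) ≈ 3.409e+06.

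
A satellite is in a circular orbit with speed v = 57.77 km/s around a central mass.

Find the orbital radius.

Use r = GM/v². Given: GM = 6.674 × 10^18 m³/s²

Convert to SI: v = 57.77 km/s = 57770 m/s.
For a circular orbit, v² = GM / r, so r = GM / v².
r = 6.674e+18 / (57770)² m ≈ 2e+09 m = 2 Gm.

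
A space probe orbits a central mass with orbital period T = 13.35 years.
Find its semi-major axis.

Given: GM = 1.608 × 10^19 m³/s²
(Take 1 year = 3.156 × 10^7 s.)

Convert to SI: T = 13.35 years = 4.21326e+08 s.
Invert Kepler's third law: a = (GM · T² / (4π²))^(1/3).
Substituting T = 4.21326e+08 s and GM = 1.608e+19 m³/s²:
a = (1.608e+19 · (4.21326e+08)² / (4π²))^(1/3) m
a ≈ 4.166e+11 m = 4.166 × 10^11 m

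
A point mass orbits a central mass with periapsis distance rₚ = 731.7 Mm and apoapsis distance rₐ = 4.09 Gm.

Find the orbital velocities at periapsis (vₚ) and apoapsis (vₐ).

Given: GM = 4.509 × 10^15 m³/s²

Convert to SI: rₚ = 731.7 Mm = 7.317e+08 m; rₐ = 4.09 Gm = 4.09e+09 m.
Use the vis-viva equation v² = GM(2/r − 1/a) with a = (rₚ + rₐ)/2 = (7.317e+08 + 4.09e+09)/2 = 2.41085e+09 m.
vₚ = √(GM · (2/rₚ − 1/a)) = √(4.509e+15 · (2/7.317e+08 − 1/2.41085e+09)) m/s ≈ 3233 m/s = 3.233 km/s.
vₐ = √(GM · (2/rₐ − 1/a)) = √(4.509e+15 · (2/4.09e+09 − 1/2.41085e+09)) m/s ≈ 578.4 m/s = 578.4 m/s.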